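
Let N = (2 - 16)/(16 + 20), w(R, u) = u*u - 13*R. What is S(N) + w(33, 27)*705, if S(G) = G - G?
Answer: 211500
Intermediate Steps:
w(R, u) = u² - 13*R
N = -7/18 (N = -14/36 = -14*1/36 = -7/18 ≈ -0.38889)
S(G) = 0
S(N) + w(33, 27)*705 = 0 + (27² - 13*33)*705 = 0 + (729 - 429)*705 = 0 + 300*705 = 0 + 211500 = 211500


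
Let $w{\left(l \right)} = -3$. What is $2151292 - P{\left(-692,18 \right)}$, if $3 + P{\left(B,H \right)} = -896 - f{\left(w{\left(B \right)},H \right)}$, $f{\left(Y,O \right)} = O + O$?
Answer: $2152227$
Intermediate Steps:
$f{\left(Y,O \right)} = 2 O$
$P{\left(B,H \right)} = -899 - 2 H$ ($P{\left(B,H \right)} = -3 - \left(896 + 2 H\right) = -899 - 2 H$)
$2151292 - P{\left(-692,18 \right)} = 2151292 - \left(-899 - 36\right) = 2151292 - -935 = 2151292 + 935 = 2152227$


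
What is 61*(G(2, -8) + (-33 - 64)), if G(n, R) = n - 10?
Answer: -6405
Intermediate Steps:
G(n, R) = -10 + n
61*(G(2, -8) + (-33 - 64)) = 61*((-10 + 2) + (-33 - 64)) = 61*(-8 - 97) = 61*(-105) = -6405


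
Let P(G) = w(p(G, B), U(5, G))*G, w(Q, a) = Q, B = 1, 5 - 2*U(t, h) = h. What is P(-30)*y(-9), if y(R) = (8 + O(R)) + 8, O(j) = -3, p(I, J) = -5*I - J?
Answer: -58110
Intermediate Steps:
U(t, h) = 5/2 - h/2
p(I, J) = -J - 5*I
y(R) = 13 (y(R) = (8 - 3) + 8 = 5 + 8 = 13)
P(G) = G*(-1 - 5*G) (P(G) = (-1*1 - 5*G)*G = (-1 - 5*G)*G = G*(-1 - 5*G))
P(-30)*y(-9) = -1*(-30)*(1 + 5*(-30))*13 = -1*(-30)*(1 - 150)*13 = -1*(-30)*(-149)*13 = -4470*13 = -58110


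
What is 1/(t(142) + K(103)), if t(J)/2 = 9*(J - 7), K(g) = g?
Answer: 1/2533 ≈ 0.00039479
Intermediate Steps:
t(J) = -126 + 18*J (t(J) = 2*(9*(J - 7)) = 2*(9*(-7 + J)) = 2*(-63 + 9*J) = -126 + 18*J)
1/(t(142) + K(103)) = 1/((-126 + 18*142) + 103) = 1/((-126 + 2556) + 103) = 1/(2430 + 103) = 1/2533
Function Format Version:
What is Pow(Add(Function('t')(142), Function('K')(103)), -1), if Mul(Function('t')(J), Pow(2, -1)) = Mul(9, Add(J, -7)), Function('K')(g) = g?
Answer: Rational(1, 2533) ≈ 0.00039479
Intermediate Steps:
Function('t')(J) = Add(-126, Mul(18, J)) (Function('t')(J) = Mul(2, Mul(9, Add(J, -7))) = Mul(2, Mul(9, Add(-7, J))) = Mul(2, Add(-63, Mul(9, J))) = Add(-126, Mul(18, J)))
Pow(Add(Function('t')(142), Function('K')(103)), -1) = Pow(Add(Add(-126, Mul(18, 142)), 103), -1) = Pow(Add(Add(-126, 2556), 103), -1) = Pow(Add(2430, 103), -1) = Pow(2533, -1) = Rational(1, 2533)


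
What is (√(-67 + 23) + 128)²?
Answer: 16340 + 512*I*√11 ≈ 16340.0 + 1698.1*I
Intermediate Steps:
(√(-67 + 23) + 128)² = (√(-44) + 128)² = (2*I*√11 + 128)² = (128 + 2*I*√11)²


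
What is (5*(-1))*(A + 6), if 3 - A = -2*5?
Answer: -95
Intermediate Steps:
A = 13 (A = 3 - (-2)*5 = 3 - 1*(-10) = 3 + 10 = 13)
(5*(-1))*(A + 6) = (5*(-1))*(13 + 6) = -5*19 = -95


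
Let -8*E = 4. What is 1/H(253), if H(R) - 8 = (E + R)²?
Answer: 4/255057 ≈ 1.5683e-5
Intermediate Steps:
E = -½ (E = -⅛*4 = -½ ≈ -0.50000)
H(R) = 8 + (-½ + R)²
1/H(253) = 1/(33/4 + 253² - 1*253) = 1/(33/4 + 64009 - 253) = 1/(255057/4) = 4/255057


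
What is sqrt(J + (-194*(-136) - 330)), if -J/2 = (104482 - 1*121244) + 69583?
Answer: 2*I*sqrt(19897) ≈ 282.11*I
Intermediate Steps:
J = -105642 (J = -2*((104482 - 1*121244) + 69583) = -2*((104482 - 121244) + 69583) = -2*(-16762 + 69583) = -2*52821 = -105642)
sqrt(J + (-194*(-136) - 330)) = sqrt(-105642 + (-194*(-136) - 330)) = sqrt(-105642 + (26384 - 330)) = sqrt(-105642 + 26054) = sqrt(-79588) = 2*I*sqrt(19897)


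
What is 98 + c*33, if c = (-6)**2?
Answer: 1286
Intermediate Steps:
c = 36
98 + c*33 = 98 + 36*33 = 98 + 1188 = 1286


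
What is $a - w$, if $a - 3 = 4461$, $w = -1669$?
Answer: $6133$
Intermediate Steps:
$a = 4464$ ($a = 3 + 4461 = 4464$)
$a - w = 4464 - -1669 = 4464 + 1669 = 6133$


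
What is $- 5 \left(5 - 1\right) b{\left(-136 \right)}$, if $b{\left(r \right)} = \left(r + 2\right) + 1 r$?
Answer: $5400$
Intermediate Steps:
$b{\left(r \right)} = 2 + 2 r$ ($b{\left(r \right)} = \left(2 + r\right) + r = 2 + 2 r$)
$- 5 \left(5 - 1\right) b{\left(-136 \right)} = - 5 \left(5 - 1\right) \left(2 + 2 \left(-136\right)\right) = \left(-5\right) 4 \left(2 - 272\right) = \left(-20\right) \left(-270\right) = 5400$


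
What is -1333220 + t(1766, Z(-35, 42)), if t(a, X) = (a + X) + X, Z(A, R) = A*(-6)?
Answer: -1331034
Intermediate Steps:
Z(A, R) = -6*A
t(a, X) = a + 2*X (t(a, X) = (X + a) + X = a + 2*X)
-1333220 + t(1766, Z(-35, 42)) = -1333220 + (1766 + 2*(-6*(-35))) = -1333220 + (1766 + 2*210) = -1333220 + (1766 + 420) = -1333220 + 2186 = -1331034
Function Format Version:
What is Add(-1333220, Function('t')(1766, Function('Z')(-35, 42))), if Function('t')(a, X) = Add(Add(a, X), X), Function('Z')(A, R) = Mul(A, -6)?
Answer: -1331034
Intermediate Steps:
Function('Z')(A, R) = Mul(-6, A)
Function('t')(a, X) = Add(a, Mul(2, X)) (Function('t')(a, X) = Add(Add(X, a), X) = Add(a, Mul(2, X)))
Add(-1333220, Function('t')(1766, Function('Z')(-35, 42))) = Add(-1333220, Add(1766, Mul(2, Mul(-6, -35)))) = Add(-1333220, Add(1766, Mul(2, 210))) = Add(-1333220, Add(1766, 420)) = Add(-1333220, 2186) = -1331034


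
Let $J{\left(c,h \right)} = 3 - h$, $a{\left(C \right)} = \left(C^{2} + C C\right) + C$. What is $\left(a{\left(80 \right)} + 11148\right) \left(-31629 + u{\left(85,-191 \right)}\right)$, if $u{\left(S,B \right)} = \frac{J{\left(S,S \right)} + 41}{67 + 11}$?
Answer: $- \frac{29639775442}{39} \approx -7.5999 \cdot 10^{8}$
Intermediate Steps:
$a{\left(C \right)} = C + 2 C^{2}$ ($a{\left(C \right)} = \left(C^{2} + C^{2}\right) + C = 2 C^{2} + C = C + 2 C^{2}$)
$u{\left(S,B \right)} = \frac{22}{39} - \frac{S}{78}$ ($u{\left(S,B \right)} = \frac{\left(3 - S\right) + 41}{67 + 11} = \frac{44 - S}{78} = \left(44 - S\right) \frac{1}{78} = \frac{22}{39} - \frac{S}{78}$)
$\left(a{\left(80 \right)} + 11148\right) \left(-31629 + u{\left(85,-191 \right)}\right) = \left(80 \left(1 + 2 \cdot 80\right) + 11148\right) \left(-31629 + \left(\frac{22}{39} - \frac{85}{78}\right)\right) = \left(80 \left(1 + 160\right) + 11148\right) \left(-31629 + \left(\frac{22}{39} - \frac{85}{78}\right)\right) = \left(80 \cdot 161 + 11148\right) \left(-31629 - \frac{41}{78}\right) = \left(12880 + 11148\right) \left(- \frac{2467103}{78}\right) = 24028 \left(- \frac{2467103}{78}\right) = - \frac{29639775442}{39}$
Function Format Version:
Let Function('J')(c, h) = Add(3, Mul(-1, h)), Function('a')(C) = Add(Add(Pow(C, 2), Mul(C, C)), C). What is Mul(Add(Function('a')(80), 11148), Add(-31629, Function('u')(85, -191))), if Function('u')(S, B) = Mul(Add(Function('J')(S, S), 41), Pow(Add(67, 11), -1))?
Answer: Rational(-29639775442, 39) ≈ -7.5999e+8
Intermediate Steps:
Function('a')(C) = Add(C, Mul(2, Pow(C, 2))) (Function('a')(C) = Add(Add(Pow(C, 2), Pow(C, 2)), C) = Add(Mul(2, Pow(C, 2)), C) = Add(C, Mul(2, Pow(C, 2))))
Function('u')(S, B) = Add(Rational(22, 39), Mul(Rational(-1, 78), S)) (Function('u')(S, B) = Mul(Add(Add(3, Mul(-1, S)), 41), Pow(Add(67, 11), -1)) = Mul(Add(44, Mul(-1, S)), Pow(78, -1)) = Mul(Add(44, Mul(-1, S)), Rational(1, 78)) = Add(Rational(22, 39), Mul(Rational(-1, 78), S)))
Mul(Add(Function('a')(80), 11148), Add(-31629, Function('u')(85, -191))) = Mul(Add(Mul(80, Add(1, Mul(2, 80))), 11148), Add(-31629, Add(Rational(22, 39), Mul(Rational(-1, 78), 85)))) = Mul(Add(Mul(80, Add(1, 160)), 11148), Add(-31629, Add(Rational(22, 39), Rational(-85, 78)))) = Mul(Add(Mul(80, 161), 11148), Add(-31629, Rational(-41, 78))) = Mul(Add(12880, 11148), Rational(-2467103, 78)) = Mul(24028, Rational(-2467103, 78)) = Rational(-29639775442, 39)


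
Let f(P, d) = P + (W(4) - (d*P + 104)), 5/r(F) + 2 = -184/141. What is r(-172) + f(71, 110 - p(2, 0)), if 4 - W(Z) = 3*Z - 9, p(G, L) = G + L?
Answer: -3588905/466 ≈ -7701.5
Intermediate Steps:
r(F) = -705/466 (r(F) = 5/(-2 - 184/141) = 5/(-466/141) = 5*(-141/466) = -705/466)
W(Z) = 13 - 3*Z (W(Z) = 4 - (3*Z - 9) = 4 - (-9 + 3*Z) = 4 + (9 - 3*Z) = 13 - 3*Z)
f(P, d) = -103 + P - P*d (f(P, d) = P + ((13 - 3*4) - (d*P + 104)) = P + ((13 - 12) - (P*d + 104)) = P + (1 - (104 + P*d)) = P + (1 + (-104 - P*d)) = P + (-103 - P*d) = -103 + P - P*d)
r(-172) + f(71, 110 - p(2, 0)) = -705/466 + (-103 + 71 - 1*71*(110 - (2 + 0))) = -705/466 + (-103 + 71 - 1*71*(110 - 1*2)) = -705/466 + (-103 + 71 - 1*71*(110 - 2)) = -705/466 + (-103 + 71 - 1*71*108) = -705/466 + (-103 + 71 - 7668) = -705/466 - 7700 = -3588905/466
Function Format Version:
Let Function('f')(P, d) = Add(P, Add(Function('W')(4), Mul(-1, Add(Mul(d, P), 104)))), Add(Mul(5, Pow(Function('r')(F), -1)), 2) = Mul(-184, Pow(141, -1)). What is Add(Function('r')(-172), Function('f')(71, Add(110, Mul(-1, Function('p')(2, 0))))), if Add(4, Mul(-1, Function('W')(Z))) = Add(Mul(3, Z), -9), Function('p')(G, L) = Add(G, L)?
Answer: Rational(-3588905, 466) ≈ -7701.5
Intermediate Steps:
Function('r')(F) = Rational(-705, 466) (Function('r')(F) = Mul(5, Pow(Add(-2, Mul(-184, Pow(141, -1))), -1)) = Mul(5, Pow(Add(-2, Mul(-184, Rational(1, 141))), -1)) = Mul(5, Pow(Add(-2, Rational(-184, 141)), -1)) = Mul(5, Pow(Rational(-466, 141), -1)) = Mul(5, Rational(-141, 466)) = Rational(-705, 466))
Function('W')(Z) = Add(13, Mul(-3, Z)) (Function('W')(Z) = Add(4, Mul(-1, Add(Mul(3, Z), -9))) = Add(4, Mul(-1, Add(-9, Mul(3, Z)))) = Add(4, Add(9, Mul(-3, Z))) = Add(13, Mul(-3, Z)))
Function('f')(P, d) = Add(-103, P, Mul(-1, P, d)) (Function('f')(P, d) = Add(P, Add(Add(13, Mul(-3, 4)), Mul(-1, Add(Mul(d, P), 104)))) = Add(P, Add(Add(13, -12), Mul(-1, Add(Mul(P, d), 104)))) = Add(P, Add(1, Mul(-1, Add(104, Mul(P, d))))) = Add(P, Add(1, Add(-104, Mul(-1, P, d)))) = Add(P, Add(-103, Mul(-1, P, d))) = Add(-103, P, Mul(-1, P, d)))
Add(Function('r')(-172), Function('f')(71, Add(110, Mul(-1, Function('p')(2, 0))))) = Add(Rational(-705, 466), Add(-103, 71, Mul(-1, 71, Add(110, Mul(-1, Add(2, 0)))))) = Add(Rational(-705, 466), Add(-103, 71, Mul(-1, 71, Add(110, Mul(-1, 2))))) = Add(Rational(-705, 466), Add(-103, 71, Mul(-1, 71, Add(110, -2)))) = Add(Rational(-705, 466), Add(-103, 71, Mul(-1, 71, 108))) = Add(Rational(-705, 466), Add(-103, 71, -7668)) = Add(Rational(-705, 466), -7700) = Rational(-3588905, 466)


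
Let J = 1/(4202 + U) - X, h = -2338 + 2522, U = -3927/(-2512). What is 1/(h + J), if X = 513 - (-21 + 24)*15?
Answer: -10559351/2998853172 ≈ -0.0035211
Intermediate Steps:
U = 3927/2512 (U = -3927*(-1/2512) = 3927/2512 ≈ 1.5633)
h = 184
X = 468 (X = 513 - 3*15 = 513 - 1*45 = 513 - 45 = 468)
J = -4941773756/10559351 (J = 1/(4202 + 3927/2512) - 1*468 = 1/(10559351/2512) - 468 = 2512/10559351 - 468 = -4941773756/10559351 ≈ -468.00)
1/(h + J) = 1/(184 - 4941773756/10559351) = 1/(-2998853172/10559351) = -10559351/2998853172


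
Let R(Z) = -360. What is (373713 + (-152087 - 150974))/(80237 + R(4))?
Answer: 70652/79877 ≈ 0.88451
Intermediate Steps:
(373713 + (-152087 - 150974))/(80237 + R(4)) = (373713 + (-152087 - 150974))/(80237 - 360) = (373713 - 303061)/79877 = 70652*(1/79877) = 70652/79877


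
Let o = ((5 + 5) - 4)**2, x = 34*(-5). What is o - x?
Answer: 206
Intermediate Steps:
x = -170
o = 36 (o = (10 - 4)**2 = 6**2 = 36)
o - x = 36 - 1*(-170) = 36 + 170 = 206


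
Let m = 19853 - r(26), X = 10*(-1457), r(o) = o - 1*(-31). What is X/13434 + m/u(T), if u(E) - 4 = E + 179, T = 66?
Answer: 14572863/185837 ≈ 78.417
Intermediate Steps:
r(o) = 31 + o (r(o) = o + 31 = 31 + o)
u(E) = 183 + E (u(E) = 4 + (E + 179) = 4 + (179 + E) = 183 + E)
X = -14570
m = 19796 (m = 19853 - (31 + 26) = 19853 - 1*57 = 19853 - 57 = 19796)
X/13434 + m/u(T) = -14570/13434 + 19796/(183 + 66) = -14570*1/13434 + 19796/249 = -7285/6717 + 19796*(1/249) = -7285/6717 + 19796/249 = 14572863/185837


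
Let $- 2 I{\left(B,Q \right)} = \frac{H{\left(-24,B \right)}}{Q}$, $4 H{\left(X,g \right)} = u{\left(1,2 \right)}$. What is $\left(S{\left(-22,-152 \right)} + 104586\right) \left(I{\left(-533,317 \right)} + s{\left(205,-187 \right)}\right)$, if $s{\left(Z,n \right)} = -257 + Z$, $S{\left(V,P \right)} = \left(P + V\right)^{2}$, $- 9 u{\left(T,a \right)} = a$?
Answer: $- \frac{13338368771}{1902} \approx -7.0128 \cdot 10^{6}$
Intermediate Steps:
$u{\left(T,a \right)} = - \frac{a}{9}$
$H{\left(X,g \right)} = - \frac{1}{18}$ ($H{\left(X,g \right)} = \frac{\left(- \frac{1}{9}\right) 2}{4} = \frac{1}{4} \left(- \frac{2}{9}\right) = - \frac{1}{18}$)
$I{\left(B,Q \right)} = \frac{1}{36 Q}$ ($I{\left(B,Q \right)} = - \frac{\left(- \frac{1}{18}\right) \frac{1}{Q}}{2} = \frac{1}{36 Q}$)
$\left(S{\left(-22,-152 \right)} + 104586\right) \left(I{\left(-533,317 \right)} + s{\left(205,-187 \right)}\right) = \left(\left(-152 - 22\right)^{2} + 104586\right) \left(\frac{1}{36 \cdot 317} + \left(-257 + 205\right)\right) = \left(\left(-174\right)^{2} + 104586\right) \left(\frac{1}{36} \cdot \frac{1}{317} - 52\right) = \left(30276 + 104586\right) \left(\frac{1}{11412} - 52\right) = 134862 \left(- \frac{593423}{11412}\right) = - \frac{13338368771}{1902}$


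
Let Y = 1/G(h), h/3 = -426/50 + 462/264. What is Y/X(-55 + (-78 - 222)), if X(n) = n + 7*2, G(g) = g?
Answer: 100/692571 ≈ 0.00014439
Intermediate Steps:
h = -2031/100 (h = 3*(-426/50 + 462/264) = 3*(-426*1/50 + 462*(1/264)) = 3*(-213/25 + 7/4) = 3*(-677/100) = -2031/100 ≈ -20.310)
X(n) = 14 + n (X(n) = n + 14 = 14 + n)
Y = -100/2031 (Y = 1/(-2031/100) = -100/2031 ≈ -0.049237)
Y/X(-55 + (-78 - 222)) = -100/(2031*(14 + (-55 + (-78 - 222)))) = -100/(2031*(14 + (-55 - 300))) = -100/(2031*(14 - 355)) = -100/2031/(-341) = -100/2031*(-1/341) = 100/692571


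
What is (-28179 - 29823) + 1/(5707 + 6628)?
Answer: -715454669/12335 ≈ -58002.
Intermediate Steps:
(-28179 - 29823) + 1/(5707 + 6628) = -58002 + 1/12335 = -715454669/12335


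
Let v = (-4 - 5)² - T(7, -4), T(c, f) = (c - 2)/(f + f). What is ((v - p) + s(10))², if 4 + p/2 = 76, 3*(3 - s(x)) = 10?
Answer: 2265025/576 ≈ 3932.3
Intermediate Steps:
T(c, f) = (-2 + c)/(2*f) (T(c, f) = (-2 + c)/((2*f)) = (-2 + c)*(1/(2*f)) = (-2 + c)/(2*f))
s(x) = -⅓ (s(x) = 3 - ⅓*10 = 3 - 10/3 = -⅓)
p = 144 (p = -8 + 2*76 = -8 + 152 = 144)
v = 653/8 (v = (-4 - 5)² - (-2 + 7)/(2*(-4)) = (-9)² - (-1)*5/(2*4) = 81 - 1*(-5/8) = 81 + 5/8 = 653/8 ≈ 81.625)
((v - p) + s(10))² = ((653/8 - 1*144) - ⅓)² = ((653/8 - 144) - ⅓)² = (-499/8 - ⅓)² = (-1505/24)² = 2265025/576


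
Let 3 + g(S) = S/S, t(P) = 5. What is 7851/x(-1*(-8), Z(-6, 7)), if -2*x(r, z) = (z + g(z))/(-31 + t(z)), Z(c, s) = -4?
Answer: -68042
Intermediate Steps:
g(S) = -2 (g(S) = -3 + S/S = -3 + 1 = -2)
x(r, z) = -1/26 + z/52 (x(r, z) = -(z - 2)/(2*(-31 + 5)) = -(-2 + z)/(2*(-26)) = -(-2 + z)*(-1)/(2*26) = -(1/13 - z/26)/2 = -1/26 + z/52)
7851/x(-1*(-8), Z(-6, 7)) = 7851/(-1/26 + (1/52)*(-4)) = 7851/(-1/26 - 1/13) = 7851/(-3/26) = 7851*(-26/3) = -68042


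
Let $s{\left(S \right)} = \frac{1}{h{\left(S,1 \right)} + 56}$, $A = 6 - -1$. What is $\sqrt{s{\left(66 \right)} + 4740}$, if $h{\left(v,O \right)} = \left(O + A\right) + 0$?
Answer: $\frac{\sqrt{303361}}{8} \approx 68.848$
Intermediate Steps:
$A = 7$ ($A = 6 + 1 = 7$)
$h{\left(v,O \right)} = 7 + O$ ($h{\left(v,O \right)} = \left(O + 7\right) + 0 = \left(7 + O\right) + 0 = 7 + O$)
$s{\left(S \right)} = \frac{1}{64}$ ($s{\left(S \right)} = \frac{1}{\left(7 + 1\right) + 56} = \frac{1}{8 + 56} = \frac{1}{64}$)
$\sqrt{s{\left(66 \right)} + 4740} = \sqrt{\frac{1}{64} + 4740} = \sqrt{\frac{303361}{64}} = \frac{\sqrt{303361}}{8}$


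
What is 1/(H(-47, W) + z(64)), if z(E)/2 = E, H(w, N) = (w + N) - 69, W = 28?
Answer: 1/40 ≈ 0.025000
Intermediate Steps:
H(w, N) = -69 + N + w (H(w, N) = (N + w) - 69 = -69 + N + w)
z(E) = 2*E
1/(H(-47, W) + z(64)) = 1/((-69 + 28 - 47) + 2*64) = 1/(-88 + 128) = 1/40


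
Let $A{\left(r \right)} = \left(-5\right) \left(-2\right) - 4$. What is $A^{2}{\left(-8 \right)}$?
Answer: $36$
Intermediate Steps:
$A{\left(r \right)} = 6$ ($A{\left(r \right)} = 10 - 4 = 6$)
$A^{2}{\left(-8 \right)} = 6^{2} = 36$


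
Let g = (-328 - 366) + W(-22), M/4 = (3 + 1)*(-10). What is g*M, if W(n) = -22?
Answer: 114560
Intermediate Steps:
M = -160 (M = 4*((3 + 1)*(-10)) = 4*(4*(-10)) = 4*(-40) = -160)
g = -716 (g = (-328 - 366) - 22 = -694 - 22 = -716)
g*M = -716*(-160) = 114560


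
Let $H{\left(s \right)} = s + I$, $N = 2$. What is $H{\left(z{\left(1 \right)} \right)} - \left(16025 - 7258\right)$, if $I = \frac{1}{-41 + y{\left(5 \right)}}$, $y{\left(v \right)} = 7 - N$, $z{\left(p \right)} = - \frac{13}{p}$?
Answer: $- \frac{316081}{36} \approx -8780.0$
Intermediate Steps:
$y{\left(v \right)} = 5$ ($y{\left(v \right)} = 7 - 2 = 5$)
$I = - \frac{1}{36}$ ($I = \frac{1}{-41 + 5} = \frac{1}{-36} = - \frac{1}{36} \approx -0.027778$)
$H{\left(s \right)} = - \frac{1}{36} + s$ ($H{\left(s \right)} = s - \frac{1}{36} = - \frac{1}{36} + s$)
$H{\left(z{\left(1 \right)} \right)} - \left(16025 - 7258\right) = \left(- \frac{1}{36} - \frac{13}{1}\right) - \left(16025 - 7258\right) = \left(- \frac{1}{36} - 13\right) - \left(16025 - 7258\right) = \left(- \frac{1}{36} - 13\right) - 8767 = - \frac{469}{36} - 8767 = - \frac{316081}{36}$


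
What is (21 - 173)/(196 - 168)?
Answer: -38/7 ≈ -5.4286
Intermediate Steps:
(21 - 173)/(196 - 168) = -152/28 = -152*1/28 = -38/7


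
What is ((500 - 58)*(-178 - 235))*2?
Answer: -365092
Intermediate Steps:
((500 - 58)*(-178 - 235))*2 = (442*(-413))*2 = -182546*2 = -365092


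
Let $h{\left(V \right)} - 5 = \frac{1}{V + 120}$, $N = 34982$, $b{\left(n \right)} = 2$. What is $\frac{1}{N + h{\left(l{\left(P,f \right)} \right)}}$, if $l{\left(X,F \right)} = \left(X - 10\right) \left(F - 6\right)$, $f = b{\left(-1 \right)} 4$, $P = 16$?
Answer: $\frac{132}{4618285} \approx 2.8582 \cdot 10^{-5}$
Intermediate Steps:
$f = 8$ ($f = 2 \cdot 4 = 8$)
$l{\left(X,F \right)} = \left(-10 + X\right) \left(-6 + F\right)$
$h{\left(V \right)} = 5 + \frac{1}{120 + V}$ ($h{\left(V \right)} = 5 + \frac{1}{V + 120} = 5 + \frac{1}{120 + V}$)
$\frac{1}{N + h{\left(l{\left(P,f \right)} \right)}} = \frac{1}{34982 + \frac{601 + 5 \left(60 - 80 - 96 + 8 \cdot 16\right)}{120 + \left(60 - 80 - 96 + 8 \cdot 16\right)}} = \frac{1}{34982 + \frac{601 + 5 \left(60 - 80 - 96 + 128\right)}{120 + \left(60 - 80 - 96 + 128\right)}} = \frac{1}{34982 + \frac{601 + 5 \cdot 12}{120 + 12}} = \frac{1}{34982 + \frac{601 + 60}{132}} = \frac{1}{34982 + \frac{1}{132} \cdot 661} = \frac{1}{34982 + \frac{661}{132}} = \frac{1}{\frac{4618285}{132}} = \frac{132}{4618285}$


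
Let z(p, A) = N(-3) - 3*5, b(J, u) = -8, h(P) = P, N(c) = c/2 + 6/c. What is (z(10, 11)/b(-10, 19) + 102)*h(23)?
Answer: 38387/16 ≈ 2399.2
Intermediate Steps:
N(c) = c/2 + 6/c (N(c) = c*(1/2) + 6/c = c/2 + 6/c)
z(p, A) = -37/2 (z(p, A) = ((1/2)*(-3) + 6/(-3)) - 3*5 = (-3/2 + 6*(-1/3)) - 15 = (-3/2 - 2) - 15 = -7/2 - 15 = -37/2)
(z(10, 11)/b(-10, 19) + 102)*h(23) = (-37/2/(-8) + 102)*23 = (-37/2*(-1/8) + 102)*23 = (37/16 + 102)*23 = (1669/16)*23 = 38387/16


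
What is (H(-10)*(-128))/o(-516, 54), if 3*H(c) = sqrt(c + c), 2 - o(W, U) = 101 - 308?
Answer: -256*I*sqrt(5)/627 ≈ -0.91297*I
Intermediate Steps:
o(W, U) = 209 (o(W, U) = 2 - (101 - 308) = 2 - 1*(-207) = 2 + 207 = 209)
H(c) = sqrt(2)*sqrt(c)/3 (H(c) = sqrt(c + c)/3 = sqrt(2*c)/3 = (sqrt(2)*sqrt(c))/3 = sqrt(2)*sqrt(c)/3)
(H(-10)*(-128))/o(-516, 54) = ((sqrt(2)*sqrt(-10)/3)*(-128))/209 = ((sqrt(2)*(I*sqrt(10))/3)*(-128))*(1/209) = ((2*I*sqrt(5)/3)*(-128))*(1/209) = -256*I*sqrt(5)/3*(1/209) = -256*I*sqrt(5)/627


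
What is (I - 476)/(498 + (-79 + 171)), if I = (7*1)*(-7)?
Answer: -105/118 ≈ -0.88983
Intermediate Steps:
I = -49 (I = 7*(-7) = -49)
(I - 476)/(498 + (-79 + 171)) = (-49 - 476)/(498 + (-79 + 171)) = -525/(498 + 92) = -525/590 = -525*1/590 = -105/118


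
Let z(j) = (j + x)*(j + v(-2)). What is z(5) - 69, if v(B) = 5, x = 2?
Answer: 1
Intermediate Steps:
z(j) = (2 + j)*(5 + j) (z(j) = (j + 2)*(j + 5) = (2 + j)*(5 + j))
z(5) - 69 = (10 + 5² + 7*5) - 69 = (10 + 25 + 35) - 69 = 70 - 69 = 1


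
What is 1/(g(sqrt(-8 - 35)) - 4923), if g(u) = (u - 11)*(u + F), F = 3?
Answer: I/(-4999*I + 8*sqrt(43)) ≈ -0.00020002 + 2.099e-6*I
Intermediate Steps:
g(u) = (-11 + u)*(3 + u) (g(u) = (u - 11)*(u + 3) = (-11 + u)*(3 + u))
1/(g(sqrt(-8 - 35)) - 4923) = 1/((-33 + (sqrt(-8 - 35))**2 - 8*sqrt(-8 - 35)) - 4923) = 1/((-33 + (sqrt(-43))**2 - 8*I*sqrt(43)) - 4923) = 1/((-33 + (I*sqrt(43))**2 - 8*I*sqrt(43)) - 4923) = 1/((-33 - 43 - 8*I*sqrt(43)) - 4923) = 1/((-76 - 8*I*sqrt(43)) - 4923) = 1/(-4999 - 8*I*sqrt(43))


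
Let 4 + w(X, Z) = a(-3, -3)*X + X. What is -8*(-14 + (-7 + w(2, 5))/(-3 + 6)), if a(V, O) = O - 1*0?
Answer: 152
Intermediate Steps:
a(V, O) = O (a(V, O) = O + 0 = O)
w(X, Z) = -4 - 2*X (w(X, Z) = -4 + (-3*X + X) = -4 - 2*X)
-8*(-14 + (-7 + w(2, 5))/(-3 + 6)) = -8*(-14 + (-7 + (-4 - 2*2))/(-3 + 6)) = -8*(-14 + (-7 + (-4 - 4))/3) = -8*(-14 + (-7 - 8)*(1/3)) = -8*(-14 - 15*1/3) = -8*(-14 - 5) = -8*(-19) = 152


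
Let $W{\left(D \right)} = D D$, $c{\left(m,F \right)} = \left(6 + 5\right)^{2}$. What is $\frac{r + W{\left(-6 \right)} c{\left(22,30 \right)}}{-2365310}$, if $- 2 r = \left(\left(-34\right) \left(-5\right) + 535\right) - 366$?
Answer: $- \frac{8373}{4730620} \approx -0.00177$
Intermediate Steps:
$c{\left(m,F \right)} = 121$ ($c{\left(m,F \right)} = 11^{2} = 121$)
$r = - \frac{339}{2}$ ($r = - \frac{\left(\left(-34\right) \left(-5\right) + 535\right) - 366}{2} = - \frac{\left(170 + 535\right) - 366}{2} = - \frac{705 - 366}{2} = \left(- \frac{1}{2}\right) 339 = - \frac{339}{2} \approx -169.5$)
$W{\left(D \right)} = D^{2}$
$\frac{r + W{\left(-6 \right)} c{\left(22,30 \right)}}{-2365310} = \frac{- \frac{339}{2} + \left(-6\right)^{2} \cdot 121}{-2365310} = \left(- \frac{339}{2} + 36 \cdot 121\right) \left(- \frac{1}{2365310}\right) = \left(- \frac{339}{2} + 4356\right) \left(- \frac{1}{2365310}\right) = \frac{8373}{2} \left(- \frac{1}{2365310}\right) = - \frac{8373}{4730620}$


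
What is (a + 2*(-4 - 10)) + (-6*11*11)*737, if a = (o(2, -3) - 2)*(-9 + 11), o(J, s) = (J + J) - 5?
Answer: -535096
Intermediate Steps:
o(J, s) = -5 + 2*J (o(J, s) = 2*J - 5 = -5 + 2*J)
a = -6 (a = ((-5 + 2*2) - 2)*(-9 + 11) = ((-5 + 4) - 2)*2 = (-1 - 2)*2 = -3*2 = -6)
(a + 2*(-4 - 10)) + (-6*11*11)*737 = (-6 + 2*(-4 - 10)) + (-6*11*11)*737 = (-6 + 2*(-14)) - 66*11*737 = (-6 - 28) - 726*737 = -34 - 535062 = -535096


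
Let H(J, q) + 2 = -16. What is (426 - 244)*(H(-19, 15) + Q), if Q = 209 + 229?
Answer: 76440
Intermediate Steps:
H(J, q) = -18 (H(J, q) = -2 - 16 = -18)
Q = 438
(426 - 244)*(H(-19, 15) + Q) = (426 - 244)*(-18 + 438) = 182*420 = 76440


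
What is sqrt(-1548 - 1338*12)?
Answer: 6*I*sqrt(489) ≈ 132.68*I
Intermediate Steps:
sqrt(-1548 - 1338*12) = sqrt(-1548 - 16056) = sqrt(-17604) = 6*I*sqrt(489)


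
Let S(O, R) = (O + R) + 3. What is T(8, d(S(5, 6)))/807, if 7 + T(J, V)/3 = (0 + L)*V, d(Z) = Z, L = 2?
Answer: 21/269 ≈ 0.078067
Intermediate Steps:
S(O, R) = 3 + O + R
T(J, V) = -21 + 6*V (T(J, V) = -21 + 3*((0 + 2)*V) = -21 + 3*(2*V) = -21 + 6*V)
T(8, d(S(5, 6)))/807 = (-21 + 6*(3 + 5 + 6))/807 = (-21 + 6*14)/807 = (-21 + 84)/807 = (1/807)*63 = 21/269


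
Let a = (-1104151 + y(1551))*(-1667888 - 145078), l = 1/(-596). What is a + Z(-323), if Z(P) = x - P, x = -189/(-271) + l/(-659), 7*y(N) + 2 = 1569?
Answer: 1491176588055904522113/745073308 ≈ 2.0014e+12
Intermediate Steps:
l = -1/596 ≈ -0.0016779
y(N) = 1567/7 (y(N) = -2/7 + (⅐)*1569 = -2/7 + 1569/7 = 1567/7)
x = 74232667/106439044 (x = -189/(-271) - 1/596/(-659) = -189*(-1/271) - 1/596*(-1/659) = 189/271 + 1/392764 = 74232667/106439044 ≈ 0.69742)
Z(P) = 74232667/106439044 - P
a = 14009676635340/7 (a = (-1104151 + 1567/7)*(-1667888 - 145078) = -7727490/7*(-1812966) = 14009676635340/7 ≈ 2.0014e+12)
a + Z(-323) = 14009676635340/7 + (74232667/106439044 - 1*(-323)) = 14009676635340/7 + (74232667/106439044 + 323) = 14009676635340/7 + 34454043879/106439044 = 1491176588055904522113/745073308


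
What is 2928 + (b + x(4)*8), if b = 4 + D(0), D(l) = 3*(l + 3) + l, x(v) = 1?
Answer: 2949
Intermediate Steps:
D(l) = 9 + 4*l (D(l) = 3*(3 + l) + l = (9 + 3*l) + l = 9 + 4*l)
b = 13 (b = 4 + (9 + 4*0) = 4 + (9 + 0) = 4 + 9 = 13)
2928 + (b + x(4)*8) = 2928 + (13 + 1*8) = 2928 + (13 + 8) = 2928 + 21 = 2949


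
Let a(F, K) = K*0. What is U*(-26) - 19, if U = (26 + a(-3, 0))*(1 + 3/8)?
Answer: -1897/2 ≈ -948.50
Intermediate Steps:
a(F, K) = 0
U = 143/4 (U = (26 + 0)*(1 + 3/8) = 26*(1 + 3*(1/8)) = 26*(1 + 3/8) = 26*(11/8) = 143/4 ≈ 35.750)
U*(-26) - 19 = (143/4)*(-26) - 19 = -1859/2 - 19 = -1897/2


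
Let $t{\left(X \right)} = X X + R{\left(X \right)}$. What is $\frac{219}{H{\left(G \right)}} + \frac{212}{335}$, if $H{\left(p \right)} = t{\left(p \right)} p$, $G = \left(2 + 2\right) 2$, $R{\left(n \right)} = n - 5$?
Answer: $\frac{2791}{2680} \approx 1.0414$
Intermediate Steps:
$R{\left(n \right)} = -5 + n$
$G = 8$ ($G = 4 \cdot 2 = 8$)
$t{\left(X \right)} = -5 + X + X^{2}$ ($t{\left(X \right)} = X X + \left(-5 + X\right) = X^{2} + \left(-5 + X\right) = -5 + X + X^{2}$)
$H{\left(p \right)} = p \left(-5 + p + p^{2}\right)$ ($H{\left(p \right)} = \left(-5 + p + p^{2}\right) p = p \left(-5 + p + p^{2}\right)$)
$\frac{219}{H{\left(G \right)}} + \frac{212}{335} = \frac{219}{8 \left(-5 + 8 + 8^{2}\right)} + \frac{212}{335} = \frac{219}{8 \left(-5 + 8 + 64\right)} + 212 \cdot \frac{1}{335} = \frac{219}{8 \cdot 67} + \frac{212}{335} = \frac{219}{536} + \frac{212}{335} = \frac{2791}{2680}$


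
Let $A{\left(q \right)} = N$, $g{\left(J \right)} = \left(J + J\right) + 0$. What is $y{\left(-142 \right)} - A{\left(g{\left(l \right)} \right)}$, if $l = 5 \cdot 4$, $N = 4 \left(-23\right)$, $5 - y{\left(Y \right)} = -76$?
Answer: $173$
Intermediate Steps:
$y{\left(Y \right)} = 81$ ($y{\left(Y \right)} = 5 - -76 = 5 + 76 = 81$)
$N = -92$
$l = 20$
$g{\left(J \right)} = 2 J$ ($g{\left(J \right)} = 2 J + 0 = 2 J$)
$A{\left(q \right)} = -92$
$y{\left(-142 \right)} - A{\left(g{\left(l \right)} \right)} = 81 - -92 = 81 + 92 = 173$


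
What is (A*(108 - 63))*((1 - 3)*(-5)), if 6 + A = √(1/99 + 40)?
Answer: -2700 + 150*√43571/11 ≈ 146.41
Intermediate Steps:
A = -6 + √43571/33 (A = -6 + √(1/99 + 40) = -6 + √(3961/99) = -6 + √43571/33 ≈ 0.32535)
(A*(108 - 63))*((1 - 3)*(-5)) = ((-6 + √43571/33)*(108 - 63))*((1 - 3)*(-5)) = ((-6 + √43571/33)*45)*(-2*(-5)) = (-270 + 15*√43571/11)*10 = -2700 + 150*√43571/11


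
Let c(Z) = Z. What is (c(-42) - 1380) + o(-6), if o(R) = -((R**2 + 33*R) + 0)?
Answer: -1260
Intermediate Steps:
o(R) = -R**2 - 33*R (o(R) = -(R**2 + 33*R) = -R**2 - 33*R)
(c(-42) - 1380) + o(-6) = (-42 - 1380) - 1*(-6)*(33 - 6) = -1422 - 1*(-6)*27 = -1422 + 162 = -1260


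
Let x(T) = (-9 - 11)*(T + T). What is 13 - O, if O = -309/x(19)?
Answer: 9571/760 ≈ 12.593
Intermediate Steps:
x(T) = -40*T
O = 309/760 (O = -309/((-40*19)) = -309/(-760) = -309*(-1/760) = 309/760 ≈ 0.40658)
13 - O = 13 - 1*309/760 = 13 - 309/760 = 9571/760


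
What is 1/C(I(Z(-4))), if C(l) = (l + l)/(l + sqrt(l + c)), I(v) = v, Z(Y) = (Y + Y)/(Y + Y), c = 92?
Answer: 1/2 + sqrt(93)/2 ≈ 5.3218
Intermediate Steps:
Z(Y) = 1 (Z(Y) = (2*Y)/((2*Y)) = (2*Y)*(1/(2*Y)) = 1)
C(l) = 2*l/(l + sqrt(92 + l)) (C(l) = (l + l)/(l + sqrt(l + 92)) = (2*l)/(l + sqrt(92 + l)) = 2*l/(l + sqrt(92 + l)))
1/C(I(Z(-4))) = 1/(2*1/(1 + sqrt(92 + 1))) = 1/(2*1/(1 + sqrt(93))) = 1/(2/(1 + sqrt(93))) = 1/2 + sqrt(93)/2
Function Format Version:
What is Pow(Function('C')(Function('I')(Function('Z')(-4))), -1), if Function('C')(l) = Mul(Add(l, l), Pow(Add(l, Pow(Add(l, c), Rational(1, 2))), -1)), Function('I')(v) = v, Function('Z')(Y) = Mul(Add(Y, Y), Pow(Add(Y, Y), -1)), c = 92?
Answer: Add(Rational(1, 2), Mul(Rational(1, 2), Pow(93, Rational(1, 2)))) ≈ 5.3218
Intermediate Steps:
Function('Z')(Y) = 1 (Function('Z')(Y) = Mul(Mul(2, Y), Pow(Mul(2, Y), -1)) = Mul(Mul(2, Y), Mul(Rational(1, 2), Pow(Y, -1))) = 1)
Function('C')(l) = Mul(2, l, Pow(Add(l, Pow(Add(92, l), Rational(1, 2))), -1)) (Function('C')(l) = Mul(Add(l, l), Pow(Add(l, Pow(Add(l, 92), Rational(1, 2))), -1)) = Mul(Mul(2, l), Pow(Add(l, Pow(Add(92, l), Rational(1, 2))), -1)) = Mul(2, l, Pow(Add(l, Pow(Add(92, l), Rational(1, 2))), -1)))
Pow(Function('C')(Function('I')(Function('Z')(-4))), -1) = Pow(Mul(2, 1, Pow(Add(1, Pow(Add(92, 1), Rational(1, 2))), -1)), -1) = Pow(Mul(2, 1, Pow(Add(1, Pow(93, Rational(1, 2))), -1)), -1) = Pow(Mul(2, Pow(Add(1, Pow(93, Rational(1, 2))), -1)), -1) = Add(Rational(1, 2), Mul(Rational(1, 2), Pow(93, Rational(1, 2))))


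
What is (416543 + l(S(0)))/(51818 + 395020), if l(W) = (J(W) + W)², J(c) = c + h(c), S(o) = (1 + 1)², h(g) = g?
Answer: 416687/446838 ≈ 0.93252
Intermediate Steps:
S(o) = 4 (S(o) = 2² = 4)
J(c) = 2*c (J(c) = c + c = 2*c)
l(W) = 9*W² (l(W) = (2*W + W)² = (3*W)² = 9*W²)
(416543 + l(S(0)))/(51818 + 395020) = (416543 + 9*4²)/(51818 + 395020) = (416543 + 9*16)/446838 = (416543 + 144)*(1/446838) = 416687*(1/446838) = 416687/446838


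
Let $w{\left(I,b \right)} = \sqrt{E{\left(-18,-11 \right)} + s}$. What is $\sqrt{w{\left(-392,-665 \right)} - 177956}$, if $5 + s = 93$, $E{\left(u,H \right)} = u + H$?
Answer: $\sqrt{-177956 + \sqrt{59}} \approx 421.84 i$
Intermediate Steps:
$E{\left(u,H \right)} = H + u$
$s = 88$ ($s = -5 + 93 = 88$)
$w{\left(I,b \right)} = \sqrt{59}$ ($w{\left(I,b \right)} = \sqrt{\left(-11 - 18\right) + 88} = \sqrt{-29 + 88} = \sqrt{59}$)
$\sqrt{w{\left(-392,-665 \right)} - 177956} = \sqrt{\sqrt{59} - 177956} = \sqrt{-177956 + \sqrt{59}}$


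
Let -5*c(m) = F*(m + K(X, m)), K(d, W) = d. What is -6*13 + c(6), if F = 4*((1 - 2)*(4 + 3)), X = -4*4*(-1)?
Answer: 226/5 ≈ 45.200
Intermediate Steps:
X = 16 (X = -16*(-1) = 16)
F = -28 (F = 4*(-1*7) = 4*(-7) = -28)
c(m) = 448/5 + 28*m/5 (c(m) = -(-28)*(m + 16)/5 = -(-28)*(16 + m)/5 = -(-448 - 28*m)/5 = 448/5 + 28*m/5)
-6*13 + c(6) = -6*13 + (448/5 + (28/5)*6) = -78 + (448/5 + 168/5) = -78 + 616/5 = 226/5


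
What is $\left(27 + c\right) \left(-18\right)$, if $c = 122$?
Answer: $-2682$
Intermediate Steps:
$\left(27 + c\right) \left(-18\right) = \left(27 + 122\right) \left(-18\right) = 149 \left(-18\right) = -2682$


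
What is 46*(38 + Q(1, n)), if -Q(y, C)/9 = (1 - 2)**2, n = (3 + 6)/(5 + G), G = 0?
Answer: 1334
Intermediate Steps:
n = 9/5 (n = (3 + 6)/(5 + 0) = 9/5 ≈ 1.8000)
Q(y, C) = -9 (Q(y, C) = -9*(1 - 2)**2 = -9*(-1)**2 = -9*1 = -9)
46*(38 + Q(1, n)) = 46*(38 - 9) = 46*29 = 1334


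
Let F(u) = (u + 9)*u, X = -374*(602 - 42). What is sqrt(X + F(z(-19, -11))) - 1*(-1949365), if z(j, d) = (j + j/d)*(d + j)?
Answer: 1949365 + 2*sqrt(1928015)/11 ≈ 1.9496e+6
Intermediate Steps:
z(j, d) = (d + j)*(j + j/d)
X = -209440 (X = -374*560 = -209440)
F(u) = u*(9 + u) (F(u) = (9 + u)*u = u*(9 + u))
sqrt(X + F(z(-19, -11))) - 1*(-1949365) = sqrt(-209440 + (-19*(-19 - 11*(1 - 11 - 19))/(-11))*(9 - 19*(-19 - 11*(1 - 11 - 19))/(-11))) - 1*(-1949365) = sqrt(-209440 + (-19*(-1/11)*(-19 - 11*(-29)))*(9 - 19*(-1/11)*(-19 - 11*(-29)))) + 1949365 = sqrt(-209440 + (-19*(-1/11)*(-19 + 319))*(9 - 19*(-1/11)*(-19 + 319))) + 1949365 = sqrt(-209440 + (-19*(-1/11)*300)*(9 - 19*(-1/11)*300)) + 1949365 = sqrt(-209440 + 5700*(9 + 5700/11)/11) + 1949365 = sqrt(-209440 + (5700/11)*(5799/11)) + 1949365 = sqrt(-209440 + 33054300/121) + 1949365 = sqrt(7712060/121) + 1949365 = 2*sqrt(1928015)/11 + 1949365 = 1949365 + 2*sqrt(1928015)/11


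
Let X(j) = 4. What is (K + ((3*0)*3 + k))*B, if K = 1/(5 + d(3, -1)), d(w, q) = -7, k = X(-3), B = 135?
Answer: 945/2 ≈ 472.50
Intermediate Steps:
k = 4
K = -½ (K = 1/(5 - 7) = 1/(-2) = -½ ≈ -0.50000)
(K + ((3*0)*3 + k))*B = (-½ + ((3*0)*3 + 4))*135 = (-½ + (0*3 + 4))*135 = (-½ + (0 + 4))*135 = (-½ + 4)*135 = (7/2)*135 = 945/2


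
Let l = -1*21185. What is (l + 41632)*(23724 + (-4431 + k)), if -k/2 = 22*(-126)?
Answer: 507842139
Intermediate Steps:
k = 5544 (k = -44*(-126) = -2*(-2772) = 5544)
l = -21185
(l + 41632)*(23724 + (-4431 + k)) = (-21185 + 41632)*(23724 + (-4431 + 5544)) = 20447*(23724 + 1113) = 20447*24837 = 507842139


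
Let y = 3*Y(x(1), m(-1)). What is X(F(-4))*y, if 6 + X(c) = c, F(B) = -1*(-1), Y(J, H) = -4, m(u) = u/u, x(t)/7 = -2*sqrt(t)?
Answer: 60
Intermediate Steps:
x(t) = -14*sqrt(t) (x(t) = 7*(-2*sqrt(t)) = -14*sqrt(t))
m(u) = 1
F(B) = 1
X(c) = -6 + c
y = -12 (y = 3*(-4) = -12)
X(F(-4))*y = (-6 + 1)*(-12) = -5*(-12) = 60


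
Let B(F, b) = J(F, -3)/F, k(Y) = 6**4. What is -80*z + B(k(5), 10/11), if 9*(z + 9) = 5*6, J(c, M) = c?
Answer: 1363/3 ≈ 454.33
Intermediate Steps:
k(Y) = 1296
z = -17/3 (z = -9 + (5*6)/9 = -9 + (1/9)*30 = -9 + 10/3 = -17/3 ≈ -5.6667)
B(F, b) = 1 (B(F, b) = F/F = 1)
-80*z + B(k(5), 10/11) = -80*(-17/3) + 1 = 1360/3 + 1 = 1363/3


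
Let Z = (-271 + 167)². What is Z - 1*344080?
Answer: -333264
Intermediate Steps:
Z = 10816 (Z = (-104)² = 10816)
Z - 1*344080 = 10816 - 1*344080 = 10816 - 344080 = -333264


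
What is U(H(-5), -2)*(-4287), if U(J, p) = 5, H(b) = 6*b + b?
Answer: -21435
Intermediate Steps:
H(b) = 7*b
U(H(-5), -2)*(-4287) = 5*(-4287) = -21435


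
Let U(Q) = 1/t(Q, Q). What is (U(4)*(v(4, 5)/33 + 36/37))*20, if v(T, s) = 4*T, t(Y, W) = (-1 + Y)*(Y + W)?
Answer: 4450/3663 ≈ 1.2149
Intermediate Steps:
t(Y, W) = (-1 + Y)*(W + Y)
U(Q) = 1/(-2*Q + 2*Q²) (U(Q) = 1/(Q² - Q - Q + Q*Q) = 1/(Q² - Q - Q + Q²) = 1/(-2*Q + 2*Q²))
(U(4)*(v(4, 5)/33 + 36/37))*20 = (((½)/(4*(-1 + 4)))*((4*4)/33 + 36/37))*20 = (((½)*(¼)/3)*(16*(1/33) + 36*(1/37)))*20 = (((½)*(¼)*(⅓))*(16/33 + 36/37))*20 = ((1/24)*(1780/1221))*20 = (445/7326)*20 = 4450/3663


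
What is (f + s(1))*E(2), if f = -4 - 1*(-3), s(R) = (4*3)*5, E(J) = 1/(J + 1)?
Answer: 59/3 ≈ 19.667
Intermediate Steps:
E(J) = 1/(1 + J)
s(R) = 60 (s(R) = 12*5 = 60)
f = -1 (f = -4 + 3 = -1)
(f + s(1))*E(2) = (-1 + 60)/(1 + 2) = 59/3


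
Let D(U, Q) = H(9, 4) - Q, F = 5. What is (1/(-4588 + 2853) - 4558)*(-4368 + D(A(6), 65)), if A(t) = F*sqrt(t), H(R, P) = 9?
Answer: 34985571544/1735 ≈ 2.0165e+7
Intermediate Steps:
A(t) = 5*sqrt(t)
D(U, Q) = 9 - Q
(1/(-4588 + 2853) - 4558)*(-4368 + D(A(6), 65)) = (1/(-4588 + 2853) - 4558)*(-4368 + (9 - 1*65)) = (1/(-1735) - 4558)*(-4368 + (9 - 65)) = (-1/1735 - 4558)*(-4368 - 56) = -7908131/1735*(-4424) = 34985571544/1735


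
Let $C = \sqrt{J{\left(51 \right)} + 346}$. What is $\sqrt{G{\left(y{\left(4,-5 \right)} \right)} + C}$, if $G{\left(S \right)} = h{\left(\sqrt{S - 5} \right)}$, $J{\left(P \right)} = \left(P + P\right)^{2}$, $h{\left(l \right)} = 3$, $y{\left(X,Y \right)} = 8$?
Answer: $\sqrt{3 + 5 \sqrt{430}} \approx 10.329$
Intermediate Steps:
$J{\left(P \right)} = 4 P^{2}$ ($J{\left(P \right)} = \left(2 P\right)^{2} = 4 P^{2}$)
$C = 5 \sqrt{430}$ ($C = \sqrt{4 \cdot 51^{2} + 346} = \sqrt{4 \cdot 2601 + 346} = \sqrt{10404 + 346} = \sqrt{10750} = 5 \sqrt{430} \approx 103.68$)
$G{\left(S \right)} = 3$
$\sqrt{G{\left(y{\left(4,-5 \right)} \right)} + C} = \sqrt{3 + 5 \sqrt{430}}$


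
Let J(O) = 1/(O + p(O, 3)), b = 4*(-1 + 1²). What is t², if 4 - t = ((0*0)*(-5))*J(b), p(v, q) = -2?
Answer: 16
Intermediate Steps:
b = 0 (b = 4*(-1 + 1) = 4*0 = 0)
J(O) = 1/(-2 + O) (J(O) = 1/(O - 2) = 1/(-2 + O))
t = 4 (t = 4 - (0*0)*(-5)/(-2 + 0) = 4 - 0*(-5)/(-2) = 4 - 0*(-1)/2 = 4 - 1*0 = 4 + 0 = 4)
t² = 4² = 16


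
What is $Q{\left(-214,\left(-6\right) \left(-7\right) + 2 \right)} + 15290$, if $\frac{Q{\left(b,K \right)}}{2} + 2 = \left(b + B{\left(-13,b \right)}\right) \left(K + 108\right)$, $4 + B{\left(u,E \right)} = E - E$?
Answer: $-50986$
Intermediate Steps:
$B{\left(u,E \right)} = -4$ ($B{\left(u,E \right)} = -4 + \left(E - E\right) = -4 + 0 = -4$)
$Q{\left(b,K \right)} = -4 + 2 \left(-4 + b\right) \left(108 + K\right)$ ($Q{\left(b,K \right)} = -4 + 2 \left(b - 4\right) \left(K + 108\right) = -4 + 2 \left(-4 + b\right) \left(108 + K\right)$)
$Q{\left(-214,\left(-6\right) \left(-7\right) + 2 \right)} + 15290 = \left(-868 - 8 \left(\left(-6\right) \left(-7\right) + 2\right) + 216 \left(-214\right) + 2 \left(\left(-6\right) \left(-7\right) + 2\right) \left(-214\right)\right) + 15290 = \left(-868 - 8 \left(42 + 2\right) - 46224 + 2 \left(42 + 2\right) \left(-214\right)\right) + 15290 = \left(-868 - 352 - 46224 + 2 \cdot 44 \left(-214\right)\right) + 15290 = \left(-868 - 352 - 46224 - 18832\right) + 15290 = -66276 + 15290 = -50986$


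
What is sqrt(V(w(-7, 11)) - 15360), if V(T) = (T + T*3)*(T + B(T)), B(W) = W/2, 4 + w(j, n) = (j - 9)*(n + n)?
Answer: 12*sqrt(5174) ≈ 863.17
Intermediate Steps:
w(j, n) = -4 + 2*n*(-9 + j) (w(j, n) = -4 + (j - 9)*(n + n) = -4 + (-9 + j)*(2*n) = -4 + 2*n*(-9 + j))
B(W) = W/2 (B(W) = W*(1/2) = W/2)
V(T) = 6*T**2 (V(T) = (T + T*3)*(T + T/2) = (T + 3*T)*(3*T/2) = (4*T)*(3*T/2) = 6*T**2)
sqrt(V(w(-7, 11)) - 15360) = sqrt(6*(-4 - 18*11 + 2*(-7)*11)**2 - 15360) = sqrt(6*(-4 - 198 - 154)**2 - 15360) = sqrt(6*(-356)**2 - 15360) = sqrt(6*126736 - 15360) = sqrt(760416 - 15360) = sqrt(745056) = 12*sqrt(5174)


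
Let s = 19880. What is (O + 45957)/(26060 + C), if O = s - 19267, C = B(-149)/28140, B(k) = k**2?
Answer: 1310479800/733350601 ≈ 1.7870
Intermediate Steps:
C = 22201/28140 (C = (-149)**2/28140 = 22201*(1/28140) = 22201/28140 ≈ 0.78895)
O = 613 (O = 19880 - 19267 = 613)
(O + 45957)/(26060 + C) = (613 + 45957)/(26060 + 22201/28140) = 46570/(733350601/28140) = 46570*(28140/733350601) = 1310479800/733350601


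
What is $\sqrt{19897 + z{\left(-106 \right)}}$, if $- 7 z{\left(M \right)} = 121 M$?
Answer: $\frac{\sqrt{1064735}}{7} \approx 147.41$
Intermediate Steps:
$z{\left(M \right)} = - \frac{121 M}{7}$
$\sqrt{19897 + z{\left(-106 \right)}} = \sqrt{19897 - - \frac{12826}{7}} = \sqrt{19897 + \frac{12826}{7}} = \sqrt{\frac{152105}{7}} = \frac{\sqrt{1064735}}{7}$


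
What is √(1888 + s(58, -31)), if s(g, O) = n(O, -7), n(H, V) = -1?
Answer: √1887 ≈ 43.440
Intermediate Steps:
s(g, O) = -1
√(1888 + s(58, -31)) = √(1888 - 1) = √1887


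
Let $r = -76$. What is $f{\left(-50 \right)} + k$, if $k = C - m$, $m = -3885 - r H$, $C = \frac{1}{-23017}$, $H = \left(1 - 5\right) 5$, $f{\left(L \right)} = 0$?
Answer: $\frac{124406884}{23017} \approx 5405.0$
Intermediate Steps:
$H = -20$ ($H = \left(-4\right) 5 = -20$)
$C = - \frac{1}{23017} \approx -4.3446 \cdot 10^{-5}$
$m = -5405$ ($m = -3885 - \left(-76\right) \left(-20\right) = -3885 - 1520 = -5405$)
$k = \frac{124406884}{23017}$ ($k = - \frac{1}{23017} - -5405 = - \frac{1}{23017} + 5405 = \frac{124406884}{23017} \approx 5405.0$)
$f{\left(-50 \right)} + k = 0 + \frac{124406884}{23017} = \frac{124406884}{23017}$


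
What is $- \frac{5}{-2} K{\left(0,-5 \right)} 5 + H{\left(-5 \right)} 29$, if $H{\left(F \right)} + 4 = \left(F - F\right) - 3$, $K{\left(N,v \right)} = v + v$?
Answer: $-328$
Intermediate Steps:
$K{\left(N,v \right)} = 2 v$
$H{\left(F \right)} = -7$ ($H{\left(F \right)} = -4 + \left(\left(F - F\right) - 3\right) = -4 + \left(0 - 3\right) = -4 - 3 = -7$)
$- \frac{5}{-2} K{\left(0,-5 \right)} 5 + H{\left(-5 \right)} 29 = - \frac{5}{-2} \cdot 2 \left(-5\right) 5 - 203 = \left(-5\right) \left(- \frac{1}{2}\right) \left(-10\right) 5 - 203 = \frac{5}{2} \left(-10\right) 5 - 203 = \left(-25\right) 5 - 203 = -125 - 203 = -328$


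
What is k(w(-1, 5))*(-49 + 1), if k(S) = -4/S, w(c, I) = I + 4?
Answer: 64/3 ≈ 21.333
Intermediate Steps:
w(c, I) = 4 + I
k(w(-1, 5))*(-49 + 1) = (-4/(4 + 5))*(-49 + 1) = -4/9*(-48) = 64/3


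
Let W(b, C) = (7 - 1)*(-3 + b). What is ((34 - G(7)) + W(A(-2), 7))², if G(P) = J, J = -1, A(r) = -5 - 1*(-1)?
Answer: 49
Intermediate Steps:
A(r) = -4 (A(r) = -5 + 1 = -4)
W(b, C) = -18 + 6*b (W(b, C) = 6*(-3 + b) = -18 + 6*b)
G(P) = -1
((34 - G(7)) + W(A(-2), 7))² = ((34 - 1*(-1)) + (-18 + 6*(-4)))² = ((34 + 1) + (-18 - 24))² = (35 - 42)² = (-7)² = 49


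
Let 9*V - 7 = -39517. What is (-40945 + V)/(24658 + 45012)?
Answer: -9067/13934 ≈ -0.65071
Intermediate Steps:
V = -4390 (V = 7/9 + (1/9)*(-39517) = 7/9 - 39517/9 = -4390)
(-40945 + V)/(24658 + 45012) = (-40945 - 4390)/(24658 + 45012) = -45335/69670 = -45335*1/69670 = -9067/13934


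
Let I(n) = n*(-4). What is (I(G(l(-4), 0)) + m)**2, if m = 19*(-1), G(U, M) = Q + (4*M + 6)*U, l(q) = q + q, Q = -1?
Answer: 31329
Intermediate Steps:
l(q) = 2*q
G(U, M) = -1 + U*(6 + 4*M) (G(U, M) = -1 + (4*M + 6)*U = -1 + (6 + 4*M)*U = -1 + U*(6 + 4*M))
m = -19
I(n) = -4*n
(I(G(l(-4), 0)) + m)**2 = (-4*(-1 + 6*(2*(-4)) + 4*0*(2*(-4))) - 19)**2 = (-4*(-1 + 6*(-8) + 4*0*(-8)) - 19)**2 = (-4*(-1 - 48 + 0) - 19)**2 = (-4*(-49) - 19)**2 = (196 - 19)**2 = 177**2 = 31329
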